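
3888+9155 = 13043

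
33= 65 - 32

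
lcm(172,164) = 7052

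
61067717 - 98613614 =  - 37545897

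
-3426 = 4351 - 7777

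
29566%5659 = 1271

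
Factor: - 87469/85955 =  - 5^( - 1)*23^1*3803^1*17191^ ( - 1 ) 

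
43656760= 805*54232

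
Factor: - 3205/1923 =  - 3^ ( - 1 )*5^1 = - 5/3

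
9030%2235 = 90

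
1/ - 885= - 1/885 = - 0.00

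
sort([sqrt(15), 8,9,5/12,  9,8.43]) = [ 5/12, sqrt( 15),8,  8.43, 9,9] 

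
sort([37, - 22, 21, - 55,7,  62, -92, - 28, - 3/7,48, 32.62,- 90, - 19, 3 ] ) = [ - 92, - 90, - 55, - 28, - 22, - 19, - 3/7,3, 7 , 21, 32.62, 37,48,62]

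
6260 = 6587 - 327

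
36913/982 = 37 + 579/982 = 37.59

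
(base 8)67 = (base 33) 1M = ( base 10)55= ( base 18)31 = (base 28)1r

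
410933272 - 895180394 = -484247122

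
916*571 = 523036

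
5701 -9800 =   -  4099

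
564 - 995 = -431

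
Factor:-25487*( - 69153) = 3^1*7^2*11^1*37^1 * 89^1*331^1 =1762502511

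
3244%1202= 840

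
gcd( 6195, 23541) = 1239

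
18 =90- 72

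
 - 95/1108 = - 95/1108 = -0.09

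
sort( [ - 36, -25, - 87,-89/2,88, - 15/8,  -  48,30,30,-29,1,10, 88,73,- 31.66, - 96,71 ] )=[-96, - 87,  -  48,-89/2, - 36, - 31.66, - 29,-25, - 15/8, 1,  10,30,30 , 71,73,88,88]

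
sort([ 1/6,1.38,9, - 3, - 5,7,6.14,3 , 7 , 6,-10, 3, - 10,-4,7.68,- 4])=[ - 10,  -  10,-5,-4, - 4, - 3,1/6,1.38, 3, 3, 6, 6.14,7,7,7.68,9 ]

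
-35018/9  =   - 35018/9  =  - 3890.89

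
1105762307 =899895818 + 205866489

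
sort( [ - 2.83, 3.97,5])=[ - 2.83,3.97,5] 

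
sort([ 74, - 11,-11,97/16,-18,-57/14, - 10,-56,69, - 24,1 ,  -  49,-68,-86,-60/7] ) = [ - 86, - 68, - 56, - 49,-24, - 18,  -  11, - 11, - 10, - 60/7, - 57/14, 1 , 97/16,69 , 74]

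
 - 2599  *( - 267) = 693933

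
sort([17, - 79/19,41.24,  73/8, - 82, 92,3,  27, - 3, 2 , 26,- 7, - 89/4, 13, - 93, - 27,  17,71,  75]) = [ - 93, - 82, - 27, - 89/4, - 7, - 79/19, - 3,2, 3, 73/8,13, 17 , 17,26,27, 41.24, 71,75,92]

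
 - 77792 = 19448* ( - 4 ) 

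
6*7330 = 43980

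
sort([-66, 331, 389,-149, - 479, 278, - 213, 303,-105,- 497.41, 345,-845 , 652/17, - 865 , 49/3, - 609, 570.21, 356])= [ - 865, - 845, -609, - 497.41, - 479, - 213, - 149, - 105, - 66,49/3,652/17, 278, 303,  331,345,356, 389, 570.21]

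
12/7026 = 2/1171 = 0.00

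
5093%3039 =2054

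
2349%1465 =884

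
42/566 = 21/283 = 0.07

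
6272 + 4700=10972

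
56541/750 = 75 + 97/250 = 75.39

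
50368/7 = 7195+ 3/7 = 7195.43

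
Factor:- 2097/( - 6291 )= 1/3 = 3^( - 1 )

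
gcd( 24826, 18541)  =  1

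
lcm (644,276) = 1932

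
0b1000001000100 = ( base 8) 10104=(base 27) 5J6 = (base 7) 15066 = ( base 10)4164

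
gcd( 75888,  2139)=93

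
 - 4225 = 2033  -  6258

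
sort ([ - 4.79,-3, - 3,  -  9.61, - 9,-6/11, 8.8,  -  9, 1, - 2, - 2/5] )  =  [ - 9.61, - 9,  -  9, - 4.79 ,-3,-3,  -  2,  -  6/11, - 2/5, 1, 8.8]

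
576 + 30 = 606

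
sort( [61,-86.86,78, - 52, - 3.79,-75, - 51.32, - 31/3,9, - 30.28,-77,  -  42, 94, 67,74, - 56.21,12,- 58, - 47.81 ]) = [ - 86.86, - 77,  -  75, - 58,  -  56.21 ,-52,-51.32,-47.81,-42, - 30.28,-31/3,-3.79, 9,12,  61, 67,74 , 78, 94]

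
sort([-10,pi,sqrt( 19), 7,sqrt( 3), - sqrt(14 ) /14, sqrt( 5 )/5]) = [ - 10,- sqrt(14 )/14, sqrt( 5 )/5, sqrt( 3),pi, sqrt(19), 7]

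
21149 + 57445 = 78594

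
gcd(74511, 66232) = 8279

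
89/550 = 89/550 = 0.16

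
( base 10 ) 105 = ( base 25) 45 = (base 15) 70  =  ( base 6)253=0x69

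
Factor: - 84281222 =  - 2^1  *  42140611^1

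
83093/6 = 83093/6 = 13848.83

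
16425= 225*73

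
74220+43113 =117333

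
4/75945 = 4/75945 =0.00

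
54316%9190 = 8366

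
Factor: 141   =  3^1*47^1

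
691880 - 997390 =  - 305510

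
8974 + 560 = 9534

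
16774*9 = 150966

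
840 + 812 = 1652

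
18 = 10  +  8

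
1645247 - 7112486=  - 5467239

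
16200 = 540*30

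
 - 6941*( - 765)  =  5309865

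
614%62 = 56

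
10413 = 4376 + 6037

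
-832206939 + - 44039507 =-876246446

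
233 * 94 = 21902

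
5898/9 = 1966/3 = 655.33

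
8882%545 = 162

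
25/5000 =1/200 = 0.01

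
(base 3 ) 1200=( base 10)45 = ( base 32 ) 1D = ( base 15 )30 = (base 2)101101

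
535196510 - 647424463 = -112227953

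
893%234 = 191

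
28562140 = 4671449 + 23890691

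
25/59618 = 25/59618=0.00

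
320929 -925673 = - 604744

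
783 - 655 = 128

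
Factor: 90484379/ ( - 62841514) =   -  2^ ( - 1) * 29^1*359^(- 1) * 701^1*4451^1 * 87523^(-1) 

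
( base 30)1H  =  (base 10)47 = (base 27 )1k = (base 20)27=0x2f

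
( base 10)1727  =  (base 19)4EH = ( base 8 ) 3277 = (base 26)2EB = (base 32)1lv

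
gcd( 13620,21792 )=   2724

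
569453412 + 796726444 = 1366179856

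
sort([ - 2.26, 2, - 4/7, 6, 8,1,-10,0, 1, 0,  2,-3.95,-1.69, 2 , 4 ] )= [ - 10,-3.95, - 2.26 ,-1.69,-4/7, 0, 0, 1, 1, 2,2, 2, 4, 6, 8] 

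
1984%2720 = 1984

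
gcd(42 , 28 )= 14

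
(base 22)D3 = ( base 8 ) 441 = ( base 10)289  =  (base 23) cd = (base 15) 144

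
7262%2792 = 1678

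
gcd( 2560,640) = 640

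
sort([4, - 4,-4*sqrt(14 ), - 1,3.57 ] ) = [ - 4*sqrt( 14),-4, - 1 , 3.57, 4]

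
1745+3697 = 5442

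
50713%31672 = 19041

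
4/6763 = 4/6763  =  0.00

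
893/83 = 10 + 63/83 = 10.76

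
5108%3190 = 1918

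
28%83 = 28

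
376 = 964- 588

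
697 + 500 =1197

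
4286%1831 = 624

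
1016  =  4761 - 3745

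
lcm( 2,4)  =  4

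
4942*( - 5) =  - 24710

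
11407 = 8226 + 3181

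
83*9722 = 806926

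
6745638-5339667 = 1405971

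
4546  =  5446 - 900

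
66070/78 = 33035/39= 847.05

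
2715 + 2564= 5279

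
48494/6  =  8082 + 1/3 = 8082.33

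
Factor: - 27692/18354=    - 86/57 =- 2^1 * 3^(-1 )*19^( - 1) * 43^1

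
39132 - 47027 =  -7895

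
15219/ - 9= - 1691+0/1 = - 1691.00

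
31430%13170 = 5090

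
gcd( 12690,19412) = 2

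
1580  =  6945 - 5365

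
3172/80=39 + 13/20 = 39.65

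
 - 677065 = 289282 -966347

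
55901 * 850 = 47515850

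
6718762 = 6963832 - 245070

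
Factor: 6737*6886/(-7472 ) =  - 23195491/3736 = - 2^ ( - 3 )*11^1*313^1*467^ ( - 1)*6737^1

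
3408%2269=1139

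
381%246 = 135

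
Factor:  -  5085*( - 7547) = 38376495= 3^2*5^1*113^1 * 7547^1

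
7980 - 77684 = - 69704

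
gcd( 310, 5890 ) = 310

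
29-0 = 29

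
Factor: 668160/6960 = 2^5*3^1 = 96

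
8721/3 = 2907 = 2907.00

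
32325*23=743475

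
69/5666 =69/5666 = 0.01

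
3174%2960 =214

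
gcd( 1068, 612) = 12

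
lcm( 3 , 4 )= 12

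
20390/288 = 10195/144 = 70.80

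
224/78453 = 224/78453 = 0.00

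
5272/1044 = 5 + 13/261 = 5.05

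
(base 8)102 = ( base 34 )1w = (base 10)66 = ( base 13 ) 51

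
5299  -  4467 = 832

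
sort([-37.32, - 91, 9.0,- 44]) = [ - 91, - 44,-37.32,  9.0]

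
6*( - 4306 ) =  - 25836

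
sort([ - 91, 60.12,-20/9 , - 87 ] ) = [ - 91,-87, - 20/9,  60.12]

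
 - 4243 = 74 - 4317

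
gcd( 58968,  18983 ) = 1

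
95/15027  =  95/15027 = 0.01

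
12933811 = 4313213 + 8620598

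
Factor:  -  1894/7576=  - 2^(-2 ) = - 1/4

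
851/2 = 851/2 = 425.50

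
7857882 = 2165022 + 5692860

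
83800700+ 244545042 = 328345742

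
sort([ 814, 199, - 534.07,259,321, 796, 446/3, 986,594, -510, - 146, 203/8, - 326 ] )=[ -534.07 , - 510, - 326,  -  146,203/8 , 446/3 , 199 , 259, 321, 594,796,814, 986 ]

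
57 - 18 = 39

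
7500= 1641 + 5859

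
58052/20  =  2902+3/5 = 2902.60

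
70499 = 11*6409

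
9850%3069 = 643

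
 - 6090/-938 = 435/67 = 6.49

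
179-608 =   -  429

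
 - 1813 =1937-3750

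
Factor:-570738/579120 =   -  749/760 = - 2^ ( - 3) *5^( - 1 ) * 7^1*19^( - 1 )* 107^1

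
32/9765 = 32/9765 = 0.00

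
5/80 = 1/16 = 0.06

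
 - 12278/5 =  - 2456+2/5 = -2455.60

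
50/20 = 5/2 = 2.50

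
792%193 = 20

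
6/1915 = 6/1915  =  0.00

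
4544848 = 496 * 9163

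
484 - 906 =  - 422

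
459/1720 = 459/1720 = 0.27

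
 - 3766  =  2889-6655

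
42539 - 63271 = - 20732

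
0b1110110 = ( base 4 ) 1312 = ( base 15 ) 7D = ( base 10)118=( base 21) 5d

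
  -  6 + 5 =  - 1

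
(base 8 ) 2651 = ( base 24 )2C9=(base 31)1FN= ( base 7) 4140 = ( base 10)1449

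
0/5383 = 0 = 0.00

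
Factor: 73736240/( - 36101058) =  - 36868120/18050529 = - 2^3*3^( - 1)*5^1*7^(- 1)*167^( - 1 )*5147^( - 1)*921703^1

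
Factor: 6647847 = 3^1 * 2215949^1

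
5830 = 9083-3253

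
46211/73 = 46211/73 = 633.03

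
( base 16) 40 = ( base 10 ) 64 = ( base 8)100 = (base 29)26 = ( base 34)1u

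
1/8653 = 1/8653 = 0.00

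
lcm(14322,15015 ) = 930930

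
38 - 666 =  - 628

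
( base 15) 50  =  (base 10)75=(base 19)3I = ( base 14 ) 55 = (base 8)113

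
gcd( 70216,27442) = 2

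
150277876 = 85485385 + 64792491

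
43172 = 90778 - 47606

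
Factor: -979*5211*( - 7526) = 38394408294=2^1*3^3*11^1*53^1*71^1*89^1 * 193^1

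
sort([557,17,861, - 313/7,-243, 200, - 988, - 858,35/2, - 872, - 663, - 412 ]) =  [- 988, - 872, - 858, - 663, - 412, - 243, - 313/7 , 17,35/2,200,557,861]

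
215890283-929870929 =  - 713980646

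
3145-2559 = 586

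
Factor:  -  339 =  - 3^1 * 113^1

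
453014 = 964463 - 511449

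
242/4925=242/4925 =0.05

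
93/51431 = 93/51431 = 0.00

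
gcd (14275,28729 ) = 1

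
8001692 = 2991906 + 5009786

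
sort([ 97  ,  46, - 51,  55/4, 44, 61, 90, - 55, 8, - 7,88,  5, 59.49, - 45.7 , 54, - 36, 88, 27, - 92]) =[ - 92, - 55 , - 51,  -  45.7, - 36 , - 7, 5, 8, 55/4,27,44 , 46, 54, 59.49, 61 , 88,88,90,  97]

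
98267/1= 98267= 98267.00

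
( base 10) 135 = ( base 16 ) 87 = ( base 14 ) 99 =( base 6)343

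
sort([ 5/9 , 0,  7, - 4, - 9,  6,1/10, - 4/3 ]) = [ - 9, - 4 , - 4/3,0,1/10,5/9 , 6, 7]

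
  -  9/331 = - 1 +322/331  =  - 0.03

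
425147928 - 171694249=253453679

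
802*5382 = 4316364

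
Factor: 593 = 593^1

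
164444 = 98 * 1678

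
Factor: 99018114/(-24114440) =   -  2^( - 2)*3^1*5^( - 1 )*7^(-1 ) * 13^2*71^( - 1)*1213^(  -  1 )*97651^1 = -49509057/12057220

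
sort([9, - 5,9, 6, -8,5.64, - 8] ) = [ - 8, - 8, - 5, 5.64, 6 , 9, 9] 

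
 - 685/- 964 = 685/964 = 0.71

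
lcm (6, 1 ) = 6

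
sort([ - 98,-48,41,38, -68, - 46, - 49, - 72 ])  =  [ - 98, - 72,  -  68, - 49,-48, - 46,38,41 ] 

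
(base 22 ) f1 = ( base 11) 281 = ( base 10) 331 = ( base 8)513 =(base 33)A1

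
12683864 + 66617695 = 79301559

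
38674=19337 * 2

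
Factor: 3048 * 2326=7089648 =2^4*3^1 * 127^1*1163^1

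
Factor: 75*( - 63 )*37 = -3^3*5^2*7^1*37^1 = -174825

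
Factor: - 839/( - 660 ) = 2^(  -  2)*3^(-1 )*5^( - 1 )*11^( - 1 )*839^1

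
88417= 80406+8011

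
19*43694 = 830186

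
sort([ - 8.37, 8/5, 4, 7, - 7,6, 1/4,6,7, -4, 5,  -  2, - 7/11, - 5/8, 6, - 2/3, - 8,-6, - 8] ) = [-8.37, - 8 , - 8, - 7, - 6, - 4, -2,-2/3,-7/11, - 5/8, 1/4,  8/5,  4, 5,  6, 6,6, 7, 7 ] 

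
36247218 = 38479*942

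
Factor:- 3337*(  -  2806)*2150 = 20131787300 = 2^2*5^2*23^1*43^1*47^1*61^1*71^1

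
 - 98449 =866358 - 964807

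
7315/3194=2 + 927/3194= 2.29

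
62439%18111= 8106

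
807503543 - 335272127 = 472231416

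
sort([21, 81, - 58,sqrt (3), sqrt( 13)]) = [ - 58, sqrt(3 ),  sqrt ( 13 ) , 21,  81] 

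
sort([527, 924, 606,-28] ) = [-28, 527 , 606, 924 ]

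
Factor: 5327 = 7^1*761^1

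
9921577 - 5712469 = 4209108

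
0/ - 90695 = 0/1 = -  0.00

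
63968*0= 0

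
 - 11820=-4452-7368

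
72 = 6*12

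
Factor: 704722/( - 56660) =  - 2^(  -  1)*5^ ( - 1)*2833^( -1)*352361^1 = - 352361/28330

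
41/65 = 41/65 = 0.63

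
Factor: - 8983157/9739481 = - 191131/207223 =- 17^1 * 47^(- 1)*4409^( - 1) * 11243^1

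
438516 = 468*937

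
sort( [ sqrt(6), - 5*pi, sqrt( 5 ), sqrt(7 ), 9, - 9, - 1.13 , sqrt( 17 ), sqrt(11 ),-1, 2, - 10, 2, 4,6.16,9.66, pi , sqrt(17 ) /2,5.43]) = [ - 5*pi , - 10, - 9,  -  1.13, - 1, 2, 2,sqrt(17 ) /2,  sqrt( 5), sqrt( 6 ) , sqrt( 7 ) , pi, sqrt( 11 ),4,sqrt( 17 ), 5.43,  6.16,9,  9.66] 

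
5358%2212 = 934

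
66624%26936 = 12752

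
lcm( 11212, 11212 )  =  11212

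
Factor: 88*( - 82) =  - 7216 = - 2^4*11^1*41^1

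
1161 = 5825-4664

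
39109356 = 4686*8346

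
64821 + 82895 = 147716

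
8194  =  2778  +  5416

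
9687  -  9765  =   - 78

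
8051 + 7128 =15179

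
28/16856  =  1/602= 0.00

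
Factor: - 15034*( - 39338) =591407492= 2^2*13^1*17^1*89^1 *7517^1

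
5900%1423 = 208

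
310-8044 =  - 7734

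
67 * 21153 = 1417251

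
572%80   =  12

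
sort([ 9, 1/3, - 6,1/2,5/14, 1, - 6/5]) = [ - 6 , - 6/5, 1/3, 5/14,1/2, 1, 9 ]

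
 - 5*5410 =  - 27050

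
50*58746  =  2937300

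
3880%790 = 720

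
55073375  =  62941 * 875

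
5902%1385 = 362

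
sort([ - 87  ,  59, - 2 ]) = [-87, - 2, 59]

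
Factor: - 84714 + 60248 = -2^1*13^1*941^1 = - 24466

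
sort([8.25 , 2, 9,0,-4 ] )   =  [ - 4,0 , 2,8.25, 9] 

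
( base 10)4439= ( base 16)1157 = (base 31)4J6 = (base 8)10527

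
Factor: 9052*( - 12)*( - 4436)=2^6*3^1*31^1 * 73^1*1109^1=481856064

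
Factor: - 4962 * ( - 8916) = 44241192 = 2^3 * 3^2*743^1*827^1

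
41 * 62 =2542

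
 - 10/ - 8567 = 10/8567 = 0.00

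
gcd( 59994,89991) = 29997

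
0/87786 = 0= 0.00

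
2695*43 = 115885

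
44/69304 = 11/17326 = 0.00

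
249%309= 249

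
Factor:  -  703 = -19^1 * 37^1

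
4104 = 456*9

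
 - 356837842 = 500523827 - 857361669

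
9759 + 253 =10012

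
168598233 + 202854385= 371452618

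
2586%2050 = 536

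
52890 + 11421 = 64311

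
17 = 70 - 53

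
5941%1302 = 733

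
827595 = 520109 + 307486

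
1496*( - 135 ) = - 201960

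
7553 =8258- 705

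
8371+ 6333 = 14704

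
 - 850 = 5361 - 6211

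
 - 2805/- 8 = 350+5/8 = 350.62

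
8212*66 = 541992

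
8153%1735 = 1213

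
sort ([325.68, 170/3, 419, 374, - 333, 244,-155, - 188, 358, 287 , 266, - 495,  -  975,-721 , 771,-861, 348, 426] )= [ - 975, - 861,-721, - 495, - 333, - 188,-155,170/3,244,266,287, 325.68,348,358,374 , 419,426, 771 ] 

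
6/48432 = 1/8072 = 0.00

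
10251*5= 51255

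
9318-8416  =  902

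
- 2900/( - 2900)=1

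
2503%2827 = 2503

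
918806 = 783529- - 135277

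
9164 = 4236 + 4928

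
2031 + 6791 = 8822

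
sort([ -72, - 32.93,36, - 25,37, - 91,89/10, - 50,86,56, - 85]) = [ - 91, - 85, - 72, - 50, - 32.93, - 25,  89/10,  36,  37,56,86]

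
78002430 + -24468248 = 53534182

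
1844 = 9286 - 7442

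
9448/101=9448/101 = 93.54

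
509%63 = 5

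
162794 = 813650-650856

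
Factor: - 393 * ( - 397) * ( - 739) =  - 115299519 = - 3^1 * 131^1 * 397^1*739^1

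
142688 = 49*2912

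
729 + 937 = 1666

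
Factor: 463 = 463^1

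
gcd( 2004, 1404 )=12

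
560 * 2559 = 1433040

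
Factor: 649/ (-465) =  - 3^( - 1)*5^(- 1)*11^1*31^( - 1 )*59^1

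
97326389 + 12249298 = 109575687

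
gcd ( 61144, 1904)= 8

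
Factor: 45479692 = 2^2* 17^1*19^1*35201^1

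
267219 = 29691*9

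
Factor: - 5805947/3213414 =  - 2^( - 1)*3^( - 2)*7^1* 79^1*167^( - 1) * 1069^ ( - 1) * 10499^1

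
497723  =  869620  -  371897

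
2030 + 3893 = 5923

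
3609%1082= 363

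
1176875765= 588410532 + 588465233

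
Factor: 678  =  2^1*3^1*113^1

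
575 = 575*1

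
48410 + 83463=131873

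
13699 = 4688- - 9011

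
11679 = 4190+7489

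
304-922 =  -618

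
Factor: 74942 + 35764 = 2^1*3^1 *18451^1= 110706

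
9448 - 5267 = 4181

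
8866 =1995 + 6871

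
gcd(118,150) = 2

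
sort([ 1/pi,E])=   [1/pi , E]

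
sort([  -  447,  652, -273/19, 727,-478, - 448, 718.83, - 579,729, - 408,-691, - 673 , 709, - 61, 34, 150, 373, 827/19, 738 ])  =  [ - 691, - 673, - 579, - 478,  -  448, - 447 , - 408, - 61 ,-273/19, 34, 827/19, 150, 373,652,  709,718.83,727,729,738 ] 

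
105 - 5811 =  - 5706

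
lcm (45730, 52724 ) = 4481540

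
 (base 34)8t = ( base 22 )df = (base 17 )10c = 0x12D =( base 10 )301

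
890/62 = 445/31  =  14.35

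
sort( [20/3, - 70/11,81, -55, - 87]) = [ - 87, - 55, - 70/11, 20/3,81]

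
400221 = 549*729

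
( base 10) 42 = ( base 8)52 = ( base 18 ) 26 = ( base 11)39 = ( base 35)17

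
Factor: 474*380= 2^3*3^1 *5^1*19^1*79^1 =180120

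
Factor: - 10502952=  - 2^3*3^1 *499^1 * 877^1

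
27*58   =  1566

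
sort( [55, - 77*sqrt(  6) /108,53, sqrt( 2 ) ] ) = [ - 77*sqrt( 6)/108, sqrt( 2),  53,55]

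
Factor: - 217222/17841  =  -694/57 = - 2^1*3^(-1)*19^ ( - 1 )*347^1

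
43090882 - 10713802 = 32377080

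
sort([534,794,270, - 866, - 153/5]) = [ - 866, - 153/5, 270,534,794 ]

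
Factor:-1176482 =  -2^1 * 588241^1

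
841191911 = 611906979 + 229284932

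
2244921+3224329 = 5469250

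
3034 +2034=5068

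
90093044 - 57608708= 32484336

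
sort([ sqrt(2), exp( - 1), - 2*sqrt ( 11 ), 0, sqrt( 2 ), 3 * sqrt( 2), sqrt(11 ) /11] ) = [ - 2*sqrt(11),0, sqrt(11 ) /11, exp( - 1), sqrt( 2 ),sqrt(2 ),3*sqrt( 2 )] 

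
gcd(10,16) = 2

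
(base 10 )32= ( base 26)16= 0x20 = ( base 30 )12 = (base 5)112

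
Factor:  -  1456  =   - 2^4* 7^1*13^1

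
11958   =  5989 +5969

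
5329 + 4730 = 10059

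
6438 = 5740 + 698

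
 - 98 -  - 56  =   - 42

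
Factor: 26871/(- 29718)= - 2^( - 1 )*3^( - 1) * 13^1 * 53^1*127^(- 1)= -689/762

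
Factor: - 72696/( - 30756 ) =2^1*11^( - 1) * 13^1 = 26/11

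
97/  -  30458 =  - 1/314 = - 0.00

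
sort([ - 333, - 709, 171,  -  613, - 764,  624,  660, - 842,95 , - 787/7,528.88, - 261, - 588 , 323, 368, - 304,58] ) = [  -  842, - 764,  -  709,  -  613, - 588,-333,-304, - 261,-787/7,58,95,171,323,368,528.88,624, 660] 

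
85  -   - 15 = 100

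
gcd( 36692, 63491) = 1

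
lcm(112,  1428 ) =5712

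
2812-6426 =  - 3614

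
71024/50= 1420+12/25 = 1420.48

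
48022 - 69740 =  - 21718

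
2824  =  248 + 2576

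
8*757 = 6056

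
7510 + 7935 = 15445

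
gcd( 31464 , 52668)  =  684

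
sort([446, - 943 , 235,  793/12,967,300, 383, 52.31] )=[-943, 52.31, 793/12, 235, 300,383, 446,967]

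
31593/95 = 31593/95 = 332.56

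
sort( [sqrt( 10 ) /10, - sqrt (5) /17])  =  [ - sqrt( 5)/17, sqrt ( 10)/10] 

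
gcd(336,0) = 336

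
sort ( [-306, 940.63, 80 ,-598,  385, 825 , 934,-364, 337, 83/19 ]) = [ - 598, - 364, - 306,  83/19,  80,  337,  385,825, 934, 940.63] 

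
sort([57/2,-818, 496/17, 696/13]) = [-818,57/2, 496/17,696/13] 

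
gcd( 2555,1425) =5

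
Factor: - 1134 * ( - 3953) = 4482702 = 2^1*3^4 *7^1*59^1*67^1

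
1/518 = 1/518 = 0.00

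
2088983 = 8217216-6128233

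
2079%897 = 285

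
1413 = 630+783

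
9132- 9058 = 74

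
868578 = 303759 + 564819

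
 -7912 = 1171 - 9083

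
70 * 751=52570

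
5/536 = 5/536= 0.01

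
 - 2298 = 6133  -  8431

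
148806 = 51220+97586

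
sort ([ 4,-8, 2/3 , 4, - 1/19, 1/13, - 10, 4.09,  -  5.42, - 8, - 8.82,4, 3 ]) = [- 10, - 8.82,-8, - 8,-5.42, - 1/19, 1/13, 2/3,3 , 4,4, 4,4.09] 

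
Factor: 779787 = 3^5*3209^1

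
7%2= 1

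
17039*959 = 16340401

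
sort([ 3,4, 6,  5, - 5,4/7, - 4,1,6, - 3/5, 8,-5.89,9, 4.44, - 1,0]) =[ -5.89, - 5, - 4, - 1, - 3/5, 0 , 4/7,1,3,4,4.44,5,6 , 6,8,9 ]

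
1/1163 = 1/1163 = 0.00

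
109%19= 14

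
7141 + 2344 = 9485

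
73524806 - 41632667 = 31892139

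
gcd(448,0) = 448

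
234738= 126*1863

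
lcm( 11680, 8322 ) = 665760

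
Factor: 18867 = 3^1*19^1*331^1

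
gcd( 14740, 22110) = 7370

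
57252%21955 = 13342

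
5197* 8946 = 46492362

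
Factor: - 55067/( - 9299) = 17^( - 1)*53^1*547^( - 1)*1039^1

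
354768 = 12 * 29564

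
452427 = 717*631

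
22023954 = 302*72927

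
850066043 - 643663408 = 206402635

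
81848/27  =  81848/27  =  3031.41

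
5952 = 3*1984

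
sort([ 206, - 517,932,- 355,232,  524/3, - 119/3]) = [ - 517, - 355, - 119/3,524/3,206,232,932 ] 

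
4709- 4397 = 312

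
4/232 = 1/58=0.02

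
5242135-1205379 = 4036756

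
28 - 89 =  - 61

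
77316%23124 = 7944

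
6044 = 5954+90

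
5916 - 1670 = 4246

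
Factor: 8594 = 2^1 * 4297^1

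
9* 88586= 797274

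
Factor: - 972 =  - 2^2*3^5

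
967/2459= 967/2459=   0.39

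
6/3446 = 3/1723 = 0.00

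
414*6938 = 2872332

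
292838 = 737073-444235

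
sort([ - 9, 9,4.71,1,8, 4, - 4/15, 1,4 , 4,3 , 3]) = [-9, - 4/15, 1, 1,3, 3, 4, 4, 4, 4.71 , 8,  9 ] 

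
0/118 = 0 =0.00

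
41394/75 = 13798/25 = 551.92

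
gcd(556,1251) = 139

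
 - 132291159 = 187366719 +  - 319657878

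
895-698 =197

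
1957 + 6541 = 8498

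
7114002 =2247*3166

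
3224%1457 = 310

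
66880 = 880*76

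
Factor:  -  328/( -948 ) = 2^1*3^( -1)*41^1*79^( - 1)=82/237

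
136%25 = 11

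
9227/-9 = -1026+7/9 = - 1025.22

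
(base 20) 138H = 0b10010010100001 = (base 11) 7055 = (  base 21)105b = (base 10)9377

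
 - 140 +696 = 556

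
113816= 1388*82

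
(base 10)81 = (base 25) 36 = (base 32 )2h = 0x51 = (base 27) 30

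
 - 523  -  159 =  - 682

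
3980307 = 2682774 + 1297533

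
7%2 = 1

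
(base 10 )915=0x393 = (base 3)1020220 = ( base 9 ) 1226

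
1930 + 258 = 2188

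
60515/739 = 60515/739 = 81.89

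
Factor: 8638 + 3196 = 11834 =2^1*61^1 * 97^1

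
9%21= 9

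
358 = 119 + 239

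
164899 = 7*23557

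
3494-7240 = - 3746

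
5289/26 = 203 + 11/26 = 203.42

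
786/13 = 786/13  =  60.46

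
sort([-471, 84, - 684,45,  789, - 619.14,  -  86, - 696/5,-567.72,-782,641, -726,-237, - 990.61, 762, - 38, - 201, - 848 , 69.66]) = [-990.61,-848, - 782, - 726,-684 , - 619.14, - 567.72,- 471, - 237,-201,-696/5, - 86, - 38,  45,  69.66,  84, 641,762,789]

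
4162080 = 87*47840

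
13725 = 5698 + 8027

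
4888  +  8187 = 13075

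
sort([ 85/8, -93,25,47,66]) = [ - 93,85/8, 25,47, 66 ]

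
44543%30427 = 14116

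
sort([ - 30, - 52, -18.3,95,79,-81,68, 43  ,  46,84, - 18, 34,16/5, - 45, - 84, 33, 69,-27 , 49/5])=[ - 84, - 81, -52, - 45, - 30, - 27, - 18.3, - 18, 16/5, 49/5, 33,34,43 , 46, 68 , 69, 79, 84, 95]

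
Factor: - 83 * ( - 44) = 3652 = 2^2*11^1*83^1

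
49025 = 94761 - 45736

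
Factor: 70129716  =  2^2 *3^1 * 5844143^1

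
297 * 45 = 13365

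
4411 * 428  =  1887908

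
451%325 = 126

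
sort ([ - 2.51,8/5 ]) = [ - 2.51,8/5]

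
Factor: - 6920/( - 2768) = 2^( - 1) *5^1  =  5/2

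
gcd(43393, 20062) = 7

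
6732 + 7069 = 13801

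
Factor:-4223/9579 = - 3^( - 1) * 31^(-1 ) *41^1 = -41/93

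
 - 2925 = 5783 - 8708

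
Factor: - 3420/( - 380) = 9 = 3^2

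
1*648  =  648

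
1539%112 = 83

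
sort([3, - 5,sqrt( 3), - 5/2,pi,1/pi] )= [ - 5, - 5/2, 1/pi , sqrt(3 ), 3,pi ] 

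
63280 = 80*791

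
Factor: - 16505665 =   -  5^1*11^1*73^1*4111^1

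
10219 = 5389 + 4830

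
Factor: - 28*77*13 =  - 2^2 * 7^2*11^1* 13^1 = - 28028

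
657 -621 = 36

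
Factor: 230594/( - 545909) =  - 362/857=- 2^1*181^1*857^(- 1) 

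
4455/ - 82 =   -  4455/82 = - 54.33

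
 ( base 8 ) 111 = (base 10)73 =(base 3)2201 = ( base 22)37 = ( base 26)2L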